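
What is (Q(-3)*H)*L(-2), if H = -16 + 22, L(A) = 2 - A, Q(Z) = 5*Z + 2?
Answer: -312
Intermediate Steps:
Q(Z) = 2 + 5*Z
H = 6
(Q(-3)*H)*L(-2) = ((2 + 5*(-3))*6)*(2 - 1*(-2)) = ((2 - 15)*6)*(2 + 2) = -13*6*4 = -78*4 = -312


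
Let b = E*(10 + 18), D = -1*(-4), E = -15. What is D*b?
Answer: -1680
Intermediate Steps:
D = 4
b = -420 (b = -15*(10 + 18) = -15*28 = -420)
D*b = 4*(-420) = -1680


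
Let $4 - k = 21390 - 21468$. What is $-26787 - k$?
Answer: $-26869$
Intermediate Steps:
$k = 82$ ($k = 4 - \left(21390 - 21468\right) = 4 - -78 = 4 + 78 = 82$)
$-26787 - k = -26787 - 82 = -26869$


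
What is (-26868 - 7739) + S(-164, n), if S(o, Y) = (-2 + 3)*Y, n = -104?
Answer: -34711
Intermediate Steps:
S(o, Y) = Y (S(o, Y) = 1*Y = Y)
(-26868 - 7739) + S(-164, n) = (-26868 - 7739) - 104 = -34607 - 104 = -34711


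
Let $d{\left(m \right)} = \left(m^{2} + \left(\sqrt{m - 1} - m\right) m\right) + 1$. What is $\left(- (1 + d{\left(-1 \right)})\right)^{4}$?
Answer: $\left(2 - i \sqrt{2}\right)^{4} \approx -28.0 - 22.627 i$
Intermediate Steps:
$d{\left(m \right)} = 1 + m^{2} + m \left(\sqrt{-1 + m} - m\right)$ ($d{\left(m \right)} = \left(m^{2} + \left(\sqrt{-1 + m} - m\right) m\right) + 1 = \left(m^{2} + m \left(\sqrt{-1 + m} - m\right)\right) + 1 = 1 + m^{2} + m \left(\sqrt{-1 + m} - m\right)$)
$\left(- (1 + d{\left(-1 \right)})\right)^{4} = \left(- (1 + \left(1 - \sqrt{-1 - 1}\right))\right)^{4} = \left(- (1 + \left(1 - \sqrt{-2}\right))\right)^{4} = \left(- (1 + \left(1 - i \sqrt{2}\right))\right)^{4} = \left(- (2 - i \sqrt{2})\right)^{4} = \left(-2 + i \sqrt{2}\right)^{4}$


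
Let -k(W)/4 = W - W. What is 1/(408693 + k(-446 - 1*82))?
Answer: 1/408693 ≈ 2.4468e-6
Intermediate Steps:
k(W) = 0 (k(W) = -4*(W - W) = -4*0 = 0)
1/(408693 + k(-446 - 1*82)) = 1/(408693 + 0) = 1/408693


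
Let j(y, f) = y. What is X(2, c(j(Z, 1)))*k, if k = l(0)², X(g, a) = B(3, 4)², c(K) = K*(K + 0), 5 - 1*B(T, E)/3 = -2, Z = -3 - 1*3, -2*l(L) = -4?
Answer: 1764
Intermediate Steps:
l(L) = 2 (l(L) = -½*(-4) = 2)
Z = -6 (Z = -3 - 3 = -6)
B(T, E) = 21 (B(T, E) = 15 - 3*(-2) = 15 + 6 = 21)
c(K) = K² (c(K) = K*K = K²)
X(g, a) = 441 (X(g, a) = 21² = 441)
k = 4 (k = 2² = 4)
X(2, c(j(Z, 1)))*k = 441*4 = 1764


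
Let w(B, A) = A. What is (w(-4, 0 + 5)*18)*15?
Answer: 1350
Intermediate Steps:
(w(-4, 0 + 5)*18)*15 = ((0 + 5)*18)*15 = (5*18)*15 = 90*15 = 1350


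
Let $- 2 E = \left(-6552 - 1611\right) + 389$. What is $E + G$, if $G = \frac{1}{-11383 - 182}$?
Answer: $\frac{44953154}{11565} \approx 3887.0$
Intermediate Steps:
$G = - \frac{1}{11565}$ ($G = \frac{1}{-11565} = - \frac{1}{11565} \approx -8.6468 \cdot 10^{-5}$)
$E = 3887$ ($E = - \frac{\left(-6552 - 1611\right) + 389}{2} = - \frac{-8163 + 389}{2} = \left(- \frac{1}{2}\right) \left(-7774\right) = 3887$)
$E + G = 3887 - \frac{1}{11565} = \frac{44953154}{11565}$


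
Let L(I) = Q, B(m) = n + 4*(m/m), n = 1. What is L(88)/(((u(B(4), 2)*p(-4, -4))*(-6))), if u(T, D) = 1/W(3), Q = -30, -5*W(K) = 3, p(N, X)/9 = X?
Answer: 1/12 ≈ 0.083333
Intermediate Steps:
p(N, X) = 9*X
W(K) = -⅗ (W(K) = -⅕*3 = -⅗)
B(m) = 5 (B(m) = 1 + 4*(m/m) = 1 + 4*1 = 1 + 4 = 5)
L(I) = -30
u(T, D) = -5/3 (u(T, D) = 1/(-⅗) = -5/3)
L(88)/(((u(B(4), 2)*p(-4, -4))*(-6))) = -30/(-15*(-4)*(-6)) = -30/(-5/3*(-36)*(-6)) = -30/(60*(-6)) = -30/(-360) = -30*(-1/360) = 1/12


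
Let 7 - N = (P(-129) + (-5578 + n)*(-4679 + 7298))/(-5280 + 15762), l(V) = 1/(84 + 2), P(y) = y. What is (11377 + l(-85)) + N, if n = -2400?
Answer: 1004922333/75121 ≈ 13377.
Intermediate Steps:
l(V) = 1/86
N = 6989295/3494 (N = 7 - (-129 + (-5578 - 2400)*(-4679 + 7298))/(-5280 + 15762) = 7 - (-129 - 7978*2619)/10482 = 7 - (-129 - 20894382)/10482 = 7 - (-20894511)/10482 = 7 - 1*(-6964837/3494) = 7 + 6964837/3494 = 6989295/3494 ≈ 2000.4)
(11377 + l(-85)) + N = (11377 + 1/86) + 6989295/3494 = 978423/86 + 6989295/3494 = 1004922333/75121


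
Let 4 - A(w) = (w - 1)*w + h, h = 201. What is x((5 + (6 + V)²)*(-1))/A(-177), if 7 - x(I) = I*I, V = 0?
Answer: 1674/31703 ≈ 0.052803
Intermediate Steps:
A(w) = -197 - w*(-1 + w) (A(w) = 4 - ((w - 1)*w + 201) = 4 - ((-1 + w)*w + 201) = 4 - (w*(-1 + w) + 201) = 4 - (201 + w*(-1 + w)) = 4 + (-201 - w*(-1 + w)) = -197 - w*(-1 + w))
x(I) = 7 - I² (x(I) = 7 - I*I = 7 - I²)
x((5 + (6 + V)²)*(-1))/A(-177) = (7 - ((5 + (6 + 0)²)*(-1))²)/(-197 - 177 - 1*(-177)²) = (7 - ((5 + 6²)*(-1))²)/(-197 - 177 - 1*31329) = (7 - ((5 + 36)*(-1))²)/(-197 - 177 - 31329) = (7 - (41*(-1))²)/(-31703) = (7 - 1*(-41)²)*(-1/31703) = (7 - 1*1681)*(-1/31703) = (7 - 1681)*(-1/31703) = -1674*(-1/31703) = 1674/31703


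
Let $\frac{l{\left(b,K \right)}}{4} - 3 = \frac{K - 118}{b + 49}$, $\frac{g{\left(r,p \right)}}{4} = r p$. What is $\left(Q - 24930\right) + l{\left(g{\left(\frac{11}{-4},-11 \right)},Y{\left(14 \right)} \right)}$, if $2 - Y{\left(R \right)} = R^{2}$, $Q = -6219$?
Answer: $- \frac{2647269}{85} \approx -31144.0$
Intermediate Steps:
$g{\left(r,p \right)} = 4 p r$ ($g{\left(r,p \right)} = 4 r p = 4 p r$)
$Y{\left(R \right)} = 2 - R^{2}$
$l{\left(b,K \right)} = 12 + \frac{4 \left(-118 + K\right)}{49 + b}$ ($l{\left(b,K \right)} = 12 + 4 \frac{K - 118}{b + 49} = 12 + 4 \frac{-118 + K}{49 + b} = 12 + \frac{4 \left(-118 + K\right)}{49 + b}$)
$\left(Q - 24930\right) + l{\left(g{\left(\frac{11}{-4},-11 \right)},Y{\left(14 \right)} \right)} = \left(-6219 - 24930\right) + \frac{4 \left(29 + \left(2 - 14^{2}\right) + 3 \cdot 4 \left(-11\right) \frac{11}{-4}\right)}{49 + 4 \left(-11\right) \frac{11}{-4}} = -31149 + \frac{4 \left(29 + \left(2 - 196\right) + 3 \cdot 4 \left(-11\right) 11 \left(- \frac{1}{4}\right)\right)}{49 + 4 \left(-11\right) 11 \left(- \frac{1}{4}\right)} = -31149 + \frac{4 \left(29 + \left(2 - 196\right) + 3 \cdot 4 \left(-11\right) \left(- \frac{11}{4}\right)\right)}{49 + 4 \left(-11\right) \left(- \frac{11}{4}\right)} = -31149 + \frac{4 \left(29 - 194 + 3 \cdot 121\right)}{49 + 121} = -31149 + \frac{4 \left(29 - 194 + 363\right)}{170} = -31149 + 4 \cdot \frac{1}{170} \cdot 198 = -31149 + \frac{396}{85} = - \frac{2647269}{85}$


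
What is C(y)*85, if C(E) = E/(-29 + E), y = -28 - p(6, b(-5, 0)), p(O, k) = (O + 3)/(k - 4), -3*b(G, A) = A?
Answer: 8755/219 ≈ 39.977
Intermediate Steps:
b(G, A) = -A/3
p(O, k) = (3 + O)/(-4 + k)
y = -103/4 (y = -28 - (3 + 6)/(-4 - 1/3*0) = -28 - 9/(-4 + 0) = -28 - 9/(-4) = -28 - (-1)*9/4 = -28 - 1*(-9/4) = -28 + 9/4 = -103/4 ≈ -25.750)
C(E) = E/(-29 + E)
C(y)*85 = -103/(4*(-29 - 103/4))*85 = -103/(4*(-219/4))*85 = -103/4*(-4/219)*85 = (103/219)*85 = 8755/219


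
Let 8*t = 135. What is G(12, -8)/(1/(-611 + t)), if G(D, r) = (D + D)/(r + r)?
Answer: 14259/16 ≈ 891.19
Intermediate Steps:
G(D, r) = D/r (G(D, r) = (2*D)/((2*r)) = (2*D)*(1/(2*r)) = D/r)
t = 135/8 (t = (⅛)*135 = 135/8 ≈ 16.875)
G(12, -8)/(1/(-611 + t)) = (12/(-8))/(1/(-611 + 135/8)) = (12*(-⅛))/(1/(-4753/8)) = -3/(2*(-8/4753)) = -3/2*(-4753/8) = 14259/16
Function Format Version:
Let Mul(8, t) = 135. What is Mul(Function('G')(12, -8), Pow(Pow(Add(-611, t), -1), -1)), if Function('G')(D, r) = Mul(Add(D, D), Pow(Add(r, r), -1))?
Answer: Rational(14259, 16) ≈ 891.19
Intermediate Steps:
Function('G')(D, r) = Mul(D, Pow(r, -1)) (Function('G')(D, r) = Mul(Mul(2, D), Pow(Mul(2, r), -1)) = Mul(Mul(2, D), Mul(Rational(1, 2), Pow(r, -1))) = Mul(D, Pow(r, -1)))
t = Rational(135, 8) (t = Mul(Rational(1, 8), 135) = Rational(135, 8) ≈ 16.875)
Mul(Function('G')(12, -8), Pow(Pow(Add(-611, t), -1), -1)) = Mul(Mul(12, Pow(-8, -1)), Pow(Pow(Add(-611, Rational(135, 8)), -1), -1)) = Mul(Mul(12, Rational(-1, 8)), Pow(Pow(Rational(-4753, 8), -1), -1)) = Mul(Rational(-3, 2), Pow(Rational(-8, 4753), -1)) = Mul(Rational(-3, 2), Rational(-4753, 8)) = Rational(14259, 16)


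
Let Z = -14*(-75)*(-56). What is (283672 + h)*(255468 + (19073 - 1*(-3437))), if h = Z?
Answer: 62509468816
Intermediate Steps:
Z = -58800 (Z = 1050*(-56) = -58800)
h = -58800
(283672 + h)*(255468 + (19073 - 1*(-3437))) = (283672 - 58800)*(255468 + (19073 - 1*(-3437))) = 224872*(255468 + (19073 + 3437)) = 224872*(255468 + 22510) = 224872*277978 = 62509468816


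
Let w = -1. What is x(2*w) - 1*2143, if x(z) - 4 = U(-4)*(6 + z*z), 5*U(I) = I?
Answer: -2147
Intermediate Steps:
U(I) = I/5
x(z) = -⅘ - 4*z²/5 (x(z) = 4 + ((⅕)*(-4))*(6 + z*z) = 4 - 4*(6 + z²)/5 = 4 + (-24/5 - 4*z²/5) = -⅘ - 4*z²/5)
x(2*w) - 1*2143 = (-⅘ - 4*(2*(-1))²/5) - 1*2143 = (-⅘ - ⅘*(-2)²) - 2143 = (-⅘ - ⅘*4) - 2143 = (-⅘ - 16/5) - 2143 = -4 - 2143 = -2147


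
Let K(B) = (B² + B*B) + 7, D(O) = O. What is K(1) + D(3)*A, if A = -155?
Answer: -456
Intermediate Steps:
K(B) = 7 + 2*B² (K(B) = (B² + B²) + 7 = 2*B² + 7 = 7 + 2*B²)
K(1) + D(3)*A = (7 + 2*1²) + 3*(-155) = (7 + 2*1) - 465 = (7 + 2) - 465 = 9 - 465 = -456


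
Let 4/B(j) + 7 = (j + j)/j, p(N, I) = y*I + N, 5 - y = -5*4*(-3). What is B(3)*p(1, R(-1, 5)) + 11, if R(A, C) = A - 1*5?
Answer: -1269/5 ≈ -253.80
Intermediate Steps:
y = -55 (y = 5 - (-5*4)*(-3) = 5 - (-20)*(-3) = 5 - 1*60 = 5 - 60 = -55)
R(A, C) = -5 + A (R(A, C) = A - 5 = -5 + A)
p(N, I) = N - 55*I (p(N, I) = -55*I + N = N - 55*I)
B(j) = -⅘ (B(j) = 4/(-7 + (j + j)/j) = 4/(-7 + (2*j)/j) = 4/(-7 + 2) = 4/(-5) = 4*(-⅕) = -⅘)
B(3)*p(1, R(-1, 5)) + 11 = -4*(1 - 55*(-5 - 1))/5 + 11 = -4*(1 - 55*(-6))/5 + 11 = -4*(1 + 330)/5 + 11 = -⅘*331 + 11 = -1324/5 + 11 = -1269/5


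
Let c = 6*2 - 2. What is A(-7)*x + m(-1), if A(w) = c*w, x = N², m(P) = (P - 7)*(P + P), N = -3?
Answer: -614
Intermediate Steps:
c = 10 (c = 12 - 2 = 10)
m(P) = 2*P*(-7 + P) (m(P) = (-7 + P)*(2*P) = 2*P*(-7 + P))
x = 9 (x = (-3)² = 9)
A(w) = 10*w
A(-7)*x + m(-1) = (10*(-7))*9 + 2*(-1)*(-7 - 1) = -70*9 + 2*(-1)*(-8) = -630 + 16 = -614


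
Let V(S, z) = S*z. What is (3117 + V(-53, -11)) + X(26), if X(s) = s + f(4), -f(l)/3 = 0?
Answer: 3726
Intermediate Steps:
f(l) = 0 (f(l) = -3*0 = 0)
X(s) = s (X(s) = s + 0 = s)
(3117 + V(-53, -11)) + X(26) = (3117 - 53*(-11)) + 26 = (3117 + 583) + 26 = 3700 + 26 = 3726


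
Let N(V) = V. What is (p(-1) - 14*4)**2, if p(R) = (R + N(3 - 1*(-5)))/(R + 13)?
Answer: 442225/144 ≈ 3071.0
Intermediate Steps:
p(R) = (8 + R)/(13 + R) (p(R) = (R + (3 - 1*(-5)))/(R + 13) = (R + (3 + 5))/(13 + R) = (R + 8)/(13 + R) = (8 + R)/(13 + R))
(p(-1) - 14*4)**2 = ((8 - 1)/(13 - 1) - 14*4)**2 = (7/12 - 56)**2 = (-665/12)**2 = 442225/144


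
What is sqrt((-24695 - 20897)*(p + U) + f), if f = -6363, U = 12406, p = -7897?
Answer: 3*I*sqrt(22842299) ≈ 14338.0*I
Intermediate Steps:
sqrt((-24695 - 20897)*(p + U) + f) = sqrt((-24695 - 20897)*(-7897 + 12406) - 6363) = sqrt(-45592*4509 - 6363) = sqrt(-205574328 - 6363) = sqrt(-205580691) = 3*I*sqrt(22842299)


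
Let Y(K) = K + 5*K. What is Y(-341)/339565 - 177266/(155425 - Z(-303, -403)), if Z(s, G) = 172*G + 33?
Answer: -30326540929/38151486010 ≈ -0.79490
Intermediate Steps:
Z(s, G) = 33 + 172*G
Y(K) = 6*K
Y(-341)/339565 - 177266/(155425 - Z(-303, -403)) = (6*(-341))/339565 - 177266/(155425 - (33 + 172*(-403))) = -2046*1/339565 - 177266/(155425 - (33 - 69316)) = -2046/339565 - 177266/(155425 - 1*(-69283)) = -2046/339565 - 177266/(155425 + 69283) = -2046/339565 - 177266/224708 = -2046/339565 - 177266*1/224708 = -2046/339565 - 88633/112354 = -30326540929/38151486010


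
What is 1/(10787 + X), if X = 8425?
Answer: 1/19212 ≈ 5.2051e-5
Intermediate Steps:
1/(10787 + X) = 1/(10787 + 8425) = 1/19212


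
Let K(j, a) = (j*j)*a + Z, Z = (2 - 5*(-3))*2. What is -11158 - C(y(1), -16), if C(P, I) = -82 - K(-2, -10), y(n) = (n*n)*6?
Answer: -11082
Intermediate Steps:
Z = 34 (Z = (2 + 15)*2 = 17*2 = 34)
y(n) = 6*n**2 (y(n) = n**2*6 = 6*n**2)
K(j, a) = 34 + a*j**2 (K(j, a) = (j*j)*a + 34 = j**2*a + 34 = a*j**2 + 34 = 34 + a*j**2)
C(P, I) = -76 (C(P, I) = -82 - (34 - 10*(-2)**2) = -82 - (34 - 10*4) = -82 - (34 - 40) = -82 - 1*(-6) = -82 + 6 = -76)
-11158 - C(y(1), -16) = -11158 - 1*(-76) = -11158 + 76 = -11082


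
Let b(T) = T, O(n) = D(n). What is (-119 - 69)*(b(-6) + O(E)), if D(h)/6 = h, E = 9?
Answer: -9024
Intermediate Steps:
D(h) = 6*h
O(n) = 6*n
(-119 - 69)*(b(-6) + O(E)) = (-119 - 69)*(-6 + 6*9) = -188*(-6 + 54) = -188*48 = -9024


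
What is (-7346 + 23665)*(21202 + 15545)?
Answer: 599674293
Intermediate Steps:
(-7346 + 23665)*(21202 + 15545) = 16319*36747 = 599674293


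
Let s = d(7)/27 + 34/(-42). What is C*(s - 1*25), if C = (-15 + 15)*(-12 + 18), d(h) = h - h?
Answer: 0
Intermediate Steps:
d(h) = 0
C = 0 (C = 0*6 = 0)
s = -17/21 (s = 0/27 + 34/(-42) = 0*(1/27) + 34*(-1/42) = 0 - 17/21 = -17/21 ≈ -0.80952)
C*(s - 1*25) = 0*(-17/21 - 1*25) = 0*(-17/21 - 25) = 0*(-542/21) = 0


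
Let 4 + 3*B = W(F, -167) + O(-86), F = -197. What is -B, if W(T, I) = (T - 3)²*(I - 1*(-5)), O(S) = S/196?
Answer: 211680145/98 ≈ 2.1600e+6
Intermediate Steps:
O(S) = S/196 (O(S) = S*(1/196) = S/196)
W(T, I) = (-3 + T)²*(5 + I) (W(T, I) = (-3 + T)²*(I + 5) = (-3 + T)²*(5 + I))
B = -211680145/98 (B = -4/3 + ((-3 - 197)²*(5 - 167) + (1/196)*(-86))/3 = -4/3 + ((-200)²*(-162) - 43/98)/3 = -4/3 + (40000*(-162) - 43/98)/3 = -4/3 + (-6480000 - 43/98)/3 = -4/3 + (⅓)*(-635040043/98) = -4/3 - 635040043/294 = -211680145/98 ≈ -2.1600e+6)
-B = -1*(-211680145/98) = 211680145/98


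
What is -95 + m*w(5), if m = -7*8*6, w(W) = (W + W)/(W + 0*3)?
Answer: -767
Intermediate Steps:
w(W) = 2 (w(W) = (2*W)/(W + 0) = (2*W)/W = 2)
m = -336 (m = -56*6 = -336)
-95 + m*w(5) = -95 - 336*2 = -95 - 672 = -767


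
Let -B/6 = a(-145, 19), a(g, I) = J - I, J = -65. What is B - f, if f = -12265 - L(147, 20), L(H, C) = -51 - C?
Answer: 12698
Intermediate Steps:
f = -12194 (f = -12265 - (-51 - 1*20) = -12265 - (-51 - 20) = -12265 - 1*(-71) = -12265 + 71 = -12194)
a(g, I) = -65 - I
B = 504 (B = -6*(-65 - 1*19) = -6*(-65 - 19) = -6*(-84) = 504)
B - f = 504 - 1*(-12194) = 504 + 12194 = 12698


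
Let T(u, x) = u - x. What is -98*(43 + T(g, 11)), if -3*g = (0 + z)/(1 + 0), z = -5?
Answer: -9898/3 ≈ -3299.3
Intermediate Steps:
g = 5/3 (g = -(0 - 5)/(3*(1 + 0)) = -(-5)/(3*1) = -(-5)/3 = -⅓*(-5) = 5/3 ≈ 1.6667)
-98*(43 + T(g, 11)) = -98*(43 + (5/3 - 1*11)) = -98*(43 + (5/3 - 11)) = -98*(43 - 28/3) = -98*101/3 = -9898/3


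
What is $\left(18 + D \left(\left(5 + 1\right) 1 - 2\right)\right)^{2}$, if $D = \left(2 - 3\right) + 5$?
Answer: $1156$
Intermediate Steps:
$D = 4$ ($D = -1 + 5 = 4$)
$\left(18 + D \left(\left(5 + 1\right) 1 - 2\right)\right)^{2} = \left(18 + 4 \left(\left(5 + 1\right) 1 - 2\right)\right)^{2} = \left(18 + 4 \left(6 \cdot 1 - 2\right)\right)^{2} = \left(18 + 4 \left(6 - 2\right)\right)^{2} = \left(18 + 4 \cdot 4\right)^{2} = \left(18 + 16\right)^{2} = 34^{2} = 1156$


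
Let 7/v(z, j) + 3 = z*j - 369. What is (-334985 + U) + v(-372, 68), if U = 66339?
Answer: -6895605535/25668 ≈ -2.6865e+5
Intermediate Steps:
v(z, j) = 7/(-372 + j*z) (v(z, j) = 7/(-3 + (z*j - 369)) = 7/(-3 + (j*z - 369)) = 7/(-3 + (-369 + j*z)) = 7/(-372 + j*z))
(-334985 + U) + v(-372, 68) = (-334985 + 66339) + 7/(-372 + 68*(-372)) = -268646 + 7/(-372 - 25296) = -268646 + 7/(-25668) = -268646 + 7*(-1/25668) = -268646 - 7/25668 = -6895605535/25668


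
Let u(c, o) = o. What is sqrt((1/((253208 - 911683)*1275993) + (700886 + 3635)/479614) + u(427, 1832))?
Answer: sqrt(147030487498669531076525147413472418)/8955027436902210 ≈ 42.819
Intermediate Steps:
sqrt((1/((253208 - 911683)*1275993) + (700886 + 3635)/479614) + u(427, 1832)) = sqrt((1/((253208 - 911683)*1275993) + (700886 + 3635)/479614) + 1832) = sqrt(((1/1275993)/(-658475) + 704521*(1/479614)) + 1832) = sqrt((-1/658475*1/1275993 + 704521/479614) + 1832) = sqrt((-1/840209490675 + 704521/479614) + 1832) = sqrt(591945230579362061/402976234660599450 + 1832) = sqrt(738844407128797554461/402976234660599450) = sqrt(147030487498669531076525147413472418)/8955027436902210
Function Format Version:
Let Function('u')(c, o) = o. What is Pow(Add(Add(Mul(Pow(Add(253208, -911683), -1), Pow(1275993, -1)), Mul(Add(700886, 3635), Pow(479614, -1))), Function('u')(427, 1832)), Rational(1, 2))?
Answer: Mul(Rational(1, 8955027436902210), Pow(147030487498669531076525147413472418, Rational(1, 2))) ≈ 42.819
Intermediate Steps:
Pow(Add(Add(Mul(Pow(Add(253208, -911683), -1), Pow(1275993, -1)), Mul(Add(700886, 3635), Pow(479614, -1))), Function('u')(427, 1832)), Rational(1, 2)) = Pow(Add(Add(Mul(Pow(Add(253208, -911683), -1), Pow(1275993, -1)), Mul(Add(700886, 3635), Pow(479614, -1))), 1832), Rational(1, 2)) = Pow(Add(Add(Mul(Pow(-658475, -1), Rational(1, 1275993)), Mul(704521, Rational(1, 479614))), 1832), Rational(1, 2)) = Pow(Add(Add(Mul(Rational(-1, 658475), Rational(1, 1275993)), Rational(704521, 479614)), 1832), Rational(1, 2)) = Pow(Add(Add(Rational(-1, 840209490675), Rational(704521, 479614)), 1832), Rational(1, 2)) = Pow(Add(Rational(591945230579362061, 402976234660599450), 1832), Rational(1, 2)) = Pow(Rational(738844407128797554461, 402976234660599450), Rational(1, 2)) = Mul(Rational(1, 8955027436902210), Pow(147030487498669531076525147413472418, Rational(1, 2)))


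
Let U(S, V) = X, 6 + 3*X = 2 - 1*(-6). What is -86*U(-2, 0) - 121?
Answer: -535/3 ≈ -178.33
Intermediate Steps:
X = ⅔ (X = -2 + (2 - 1*(-6))/3 = -2 + (2 + 6)/3 = -2 + (⅓)*8 = -2 + 8/3 = ⅔ ≈ 0.66667)
U(S, V) = ⅔
-86*U(-2, 0) - 121 = -86*⅔ - 121 = -172/3 - 121 = -535/3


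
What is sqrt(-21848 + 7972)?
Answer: 2*I*sqrt(3469) ≈ 117.8*I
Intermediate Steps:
sqrt(-21848 + 7972) = sqrt(-13876) = 2*I*sqrt(3469)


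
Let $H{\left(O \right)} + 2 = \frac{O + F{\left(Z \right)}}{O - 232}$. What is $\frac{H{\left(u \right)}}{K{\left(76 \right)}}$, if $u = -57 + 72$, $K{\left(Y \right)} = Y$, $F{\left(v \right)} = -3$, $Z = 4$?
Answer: $- \frac{223}{8246} \approx -0.027043$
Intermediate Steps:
$u = 15$
$H{\left(O \right)} = -2 + \frac{-3 + O}{-232 + O}$ ($H{\left(O \right)} = -2 + \frac{O - 3}{O - 232} = -2 + \frac{-3 + O}{-232 + O}$)
$\frac{H{\left(u \right)}}{K{\left(76 \right)}} = \frac{\frac{1}{-232 + 15} \left(461 - 15\right)}{76} = \frac{461 - 15}{-217} \cdot \frac{1}{76} = \left(- \frac{1}{217}\right) 446 \cdot \frac{1}{76} = \left(- \frac{446}{217}\right) \frac{1}{76} = - \frac{223}{8246}$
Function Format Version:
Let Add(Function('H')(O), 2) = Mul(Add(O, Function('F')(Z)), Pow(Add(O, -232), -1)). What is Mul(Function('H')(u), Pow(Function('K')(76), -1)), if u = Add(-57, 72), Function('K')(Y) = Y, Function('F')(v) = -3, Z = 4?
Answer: Rational(-223, 8246) ≈ -0.027043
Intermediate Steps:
u = 15
Function('H')(O) = Add(-2, Mul(Pow(Add(-232, O), -1), Add(-3, O))) (Function('H')(O) = Add(-2, Mul(Add(O, -3), Pow(Add(O, -232), -1))) = Add(-2, Mul(Add(-3, O), Pow(Add(-232, O), -1))) = Add(-2, Mul(Pow(Add(-232, O), -1), Add(-3, O))))
Mul(Function('H')(u), Pow(Function('K')(76), -1)) = Mul(Mul(Pow(Add(-232, 15), -1), Add(461, Mul(-1, 15))), Pow(76, -1)) = Mul(Mul(Pow(-217, -1), Add(461, -15)), Rational(1, 76)) = Mul(Mul(Rational(-1, 217), 446), Rational(1, 76)) = Mul(Rational(-446, 217), Rational(1, 76)) = Rational(-223, 8246)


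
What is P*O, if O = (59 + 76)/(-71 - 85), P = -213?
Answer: 9585/52 ≈ 184.33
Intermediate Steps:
O = -45/52 (O = 135/(-156) = 135*(-1/156) = -45/52 ≈ -0.86539)
P*O = -213*(-45/52) = 9585/52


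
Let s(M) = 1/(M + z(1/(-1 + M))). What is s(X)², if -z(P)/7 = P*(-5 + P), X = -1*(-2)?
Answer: 1/900 ≈ 0.0011111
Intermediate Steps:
X = 2
z(P) = -7*P*(-5 + P)
s(M) = 1/(M + 7*(5 - 1/(-1 + M))/(-1 + M))
s(X)² = ((-1 + 2)²/(-42 + 35*2 + 2*(-1 + 2)²))² = (1²/(-42 + 70 + 2*1²))² = (1/(-42 + 70 + 2*1))² = (1/(-42 + 70 + 2))² = (1/30)² = 1/900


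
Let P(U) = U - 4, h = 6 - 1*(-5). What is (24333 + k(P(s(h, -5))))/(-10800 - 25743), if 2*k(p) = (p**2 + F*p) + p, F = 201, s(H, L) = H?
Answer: -50129/73086 ≈ -0.68589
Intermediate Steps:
h = 11 (h = 6 + 5 = 11)
P(U) = -4 + U
k(p) = p**2/2 + 101*p (k(p) = ((p**2 + 201*p) + p)/2 = (p**2 + 202*p)/2 = p**2/2 + 101*p)
(24333 + k(P(s(h, -5))))/(-10800 - 25743) = (24333 + (-4 + 11)*(202 + (-4 + 11))/2)/(-10800 - 25743) = (24333 + (1/2)*7*(202 + 7))/(-36543) = (24333 + (1/2)*7*209)*(-1/36543) = (24333 + 1463/2)*(-1/36543) = (50129/2)*(-1/36543) = -50129/73086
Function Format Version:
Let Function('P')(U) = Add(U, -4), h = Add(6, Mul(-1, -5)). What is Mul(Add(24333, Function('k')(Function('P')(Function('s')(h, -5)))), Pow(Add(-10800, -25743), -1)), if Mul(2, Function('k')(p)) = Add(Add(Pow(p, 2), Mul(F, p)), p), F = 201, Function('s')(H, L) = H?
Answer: Rational(-50129, 73086) ≈ -0.68589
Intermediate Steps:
h = 11 (h = Add(6, 5) = 11)
Function('P')(U) = Add(-4, U)
Function('k')(p) = Add(Mul(Rational(1, 2), Pow(p, 2)), Mul(101, p)) (Function('k')(p) = Mul(Rational(1, 2), Add(Add(Pow(p, 2), Mul(201, p)), p)) = Mul(Rational(1, 2), Add(Pow(p, 2), Mul(202, p))) = Add(Mul(Rational(1, 2), Pow(p, 2)), Mul(101, p)))
Mul(Add(24333, Function('k')(Function('P')(Function('s')(h, -5)))), Pow(Add(-10800, -25743), -1)) = Mul(Add(24333, Mul(Rational(1, 2), Add(-4, 11), Add(202, Add(-4, 11)))), Pow(Add(-10800, -25743), -1)) = Mul(Add(24333, Mul(Rational(1, 2), 7, Add(202, 7))), Pow(-36543, -1)) = Mul(Add(24333, Mul(Rational(1, 2), 7, 209)), Rational(-1, 36543)) = Mul(Add(24333, Rational(1463, 2)), Rational(-1, 36543)) = Mul(Rational(50129, 2), Rational(-1, 36543)) = Rational(-50129, 73086)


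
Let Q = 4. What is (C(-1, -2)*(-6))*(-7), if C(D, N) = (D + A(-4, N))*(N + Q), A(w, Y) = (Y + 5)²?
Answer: 672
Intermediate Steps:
A(w, Y) = (5 + Y)²
C(D, N) = (4 + N)*(D + (5 + N)²) (C(D, N) = (D + (5 + N)²)*(N + 4) = (D + (5 + N)²)*(4 + N) = (4 + N)*(D + (5 + N)²))
(C(-1, -2)*(-6))*(-7) = ((4*(-1) + 4*(5 - 2)² - 1*(-2) - 2*(5 - 2)²)*(-6))*(-7) = ((-4 + 4*3² + 2 - 2*3²)*(-6))*(-7) = ((-4 + 4*9 + 2 - 2*9)*(-6))*(-7) = ((-4 + 36 + 2 - 18)*(-6))*(-7) = (16*(-6))*(-7) = -96*(-7) = 672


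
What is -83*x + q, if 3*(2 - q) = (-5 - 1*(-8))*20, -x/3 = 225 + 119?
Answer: 85638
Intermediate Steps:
x = -1032 (x = -3*(225 + 119) = -3*344 = -1032)
q = -18 (q = 2 - (-5 - 1*(-8))*20/3 = 2 - (-5 + 8)*20/3 = 2 - 20 = -18)
-83*x + q = -83*(-1032) - 18 = 85656 - 18 = 85638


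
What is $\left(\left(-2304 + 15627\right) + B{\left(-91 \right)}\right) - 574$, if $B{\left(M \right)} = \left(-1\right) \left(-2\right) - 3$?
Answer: $12748$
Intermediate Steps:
$B{\left(M \right)} = -1$ ($B{\left(M \right)} = 2 - 3 = -1$)
$\left(\left(-2304 + 15627\right) + B{\left(-91 \right)}\right) - 574 = \left(\left(-2304 + 15627\right) - 1\right) - 574 = \left(13323 - 1\right) - 574 = 13322 - 574 = 12748$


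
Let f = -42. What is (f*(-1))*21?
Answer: 882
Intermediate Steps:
(f*(-1))*21 = -42*(-1)*21 = 42*21 = 882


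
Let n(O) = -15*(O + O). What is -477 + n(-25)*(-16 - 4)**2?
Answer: 299523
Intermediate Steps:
n(O) = -30*O
-477 + n(-25)*(-16 - 4)**2 = -477 + (-30*(-25))*(-16 - 4)**2 = -477 + 750*(-20)**2 = -477 + 750*400 = -477 + 300000 = 299523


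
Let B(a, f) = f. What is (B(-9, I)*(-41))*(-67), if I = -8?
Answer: -21976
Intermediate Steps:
(B(-9, I)*(-41))*(-67) = -8*(-41)*(-67) = 328*(-67) = -21976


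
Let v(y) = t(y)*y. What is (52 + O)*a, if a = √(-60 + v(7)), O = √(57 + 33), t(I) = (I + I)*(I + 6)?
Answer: √1214*(52 + 3*√10) ≈ 2142.4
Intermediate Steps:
t(I) = 2*I*(6 + I) (t(I) = (2*I)*(6 + I) = 2*I*(6 + I))
O = 3*√10 (O = √90 = 3*√10 ≈ 9.4868)
v(y) = 2*y²*(6 + y) (v(y) = (2*y*(6 + y))*y = 2*y²*(6 + y))
a = √1214 (a = √(-60 + 2*7²*(6 + 7)) = √(-60 + 2*49*13) = √(-60 + 1274) = √1214 ≈ 34.843)
(52 + O)*a = (52 + 3*√10)*√1214 = √1214*(52 + 3*√10)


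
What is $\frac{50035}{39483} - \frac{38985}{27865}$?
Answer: $- \frac{29003896}{220038759} \approx -0.13181$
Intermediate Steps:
$\frac{50035}{39483} - \frac{38985}{27865} = 50035 \cdot \frac{1}{39483} - \frac{7797}{5573} = \frac{50035}{39483} - \frac{7797}{5573} = - \frac{29003896}{220038759}$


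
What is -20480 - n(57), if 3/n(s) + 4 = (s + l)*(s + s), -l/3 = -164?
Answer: -1281679363/62582 ≈ -20480.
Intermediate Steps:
l = 492 (l = -3*(-164) = 492)
n(s) = 3/(-4 + 2*s*(492 + s)) (n(s) = 3/(-4 + (s + 492)*(s + s)) = 3/(-4 + (492 + s)*(2*s)) = 3/(-4 + 2*s*(492 + s)))
-20480 - n(57) = -20480 - 3/(2*(-2 + 57² + 492*57)) = -20480 - 3/(2*(-2 + 3249 + 28044)) = -20480 - 3/(2*31291) = -20480 - 1*3/62582 = -20480 - 3/62582 = -1281679363/62582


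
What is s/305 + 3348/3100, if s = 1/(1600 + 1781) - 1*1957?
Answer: -27514573/5156025 ≈ -5.3364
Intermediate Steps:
s = -6616616/3381 (s = 1/3381 - 1957 = -6616616/3381 ≈ -1957.0)
s/305 + 3348/3100 = -6616616/3381/305 + 3348/3100 = -6616616/3381*1/305 + 3348*(1/3100) = -6616616/1031205 + 27/25 = -27514573/5156025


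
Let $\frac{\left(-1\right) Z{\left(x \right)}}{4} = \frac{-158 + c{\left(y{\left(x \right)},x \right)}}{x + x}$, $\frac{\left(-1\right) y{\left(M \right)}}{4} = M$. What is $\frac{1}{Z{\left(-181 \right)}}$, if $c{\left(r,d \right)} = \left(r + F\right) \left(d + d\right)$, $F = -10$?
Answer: $- \frac{181}{517252} \approx -0.00034993$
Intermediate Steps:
$y{\left(M \right)} = - 4 M$
$c{\left(r,d \right)} = 2 d \left(-10 + r\right)$ ($c{\left(r,d \right)} = \left(r - 10\right) \left(d + d\right) = \left(-10 + r\right) 2 d = 2 d \left(-10 + r\right)$)
$Z{\left(x \right)} = - \frac{2 \left(-158 + 2 x \left(-10 - 4 x\right)\right)}{x}$ ($Z{\left(x \right)} = - 4 \frac{-158 + 2 x \left(-10 - 4 x\right)}{x + x} = - 4 \frac{-158 + 2 x \left(-10 - 4 x\right)}{2 x} = - \frac{2 \left(-158 + 2 x \left(-10 - 4 x\right)\right)}{x}$)
$\frac{1}{Z{\left(-181 \right)}} = \frac{1}{40 + 16 \left(-181\right) + \frac{316}{-181}} = \frac{1}{40 - 2896 + 316 \left(- \frac{1}{181}\right)} = \frac{1}{40 - 2896 - \frac{316}{181}} = \frac{1}{- \frac{517252}{181}} = - \frac{181}{517252}$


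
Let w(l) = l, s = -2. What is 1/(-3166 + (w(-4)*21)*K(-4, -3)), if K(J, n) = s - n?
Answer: -1/3250 ≈ -0.00030769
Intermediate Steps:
K(J, n) = -2 - n
1/(-3166 + (w(-4)*21)*K(-4, -3)) = 1/(-3166 + (-4*21)*(-2 - 1*(-3))) = 1/(-3166 - 84*(-2 + 3)) = 1/(-3166 - 84*1) = 1/(-3166 - 84) = 1/(-3250) = -1/3250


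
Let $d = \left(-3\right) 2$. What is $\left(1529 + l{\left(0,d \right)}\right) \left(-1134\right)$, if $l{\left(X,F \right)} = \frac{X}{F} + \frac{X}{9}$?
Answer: $-1733886$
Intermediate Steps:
$d = -6$
$l{\left(X,F \right)} = \frac{X}{9} + \frac{X}{F}$ ($l{\left(X,F \right)} = \frac{X}{F} + X \frac{1}{9} = \frac{X}{F} + \frac{X}{9} = \frac{X}{9} + \frac{X}{F}$)
$\left(1529 + l{\left(0,d \right)}\right) \left(-1134\right) = \left(1529 + \left(\frac{1}{9} \cdot 0 + \frac{0}{-6}\right)\right) \left(-1134\right) = \left(1529 + \left(0 + 0 \left(- \frac{1}{6}\right)\right)\right) \left(-1134\right) = \left(1529 + \left(0 + 0\right)\right) \left(-1134\right) = \left(1529 + 0\right) \left(-1134\right) = 1529 \left(-1134\right) = -1733886$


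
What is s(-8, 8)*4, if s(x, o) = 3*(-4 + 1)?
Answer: -36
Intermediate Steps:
s(x, o) = -9 (s(x, o) = 3*(-3) = -9)
s(-8, 8)*4 = -9*4 = -36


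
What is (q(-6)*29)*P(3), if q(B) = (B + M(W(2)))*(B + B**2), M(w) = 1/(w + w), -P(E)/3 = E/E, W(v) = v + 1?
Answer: 15225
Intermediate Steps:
W(v) = 1 + v
P(E) = -3 (P(E) = -3*E/E = -3*1 = -3)
M(w) = 1/(2*w)
q(B) = (1/6 + B)*(B + B**2) (q(B) = (B + 1/(2*(1 + 2)))*(B + B**2) = (B + (1/2)/3)*(B + B**2) = (B + (1/2)*(1/3))*(B + B**2) = (B + 1/6)*(B + B**2) = (1/6 + B)*(B + B**2))
(q(-6)*29)*P(3) = (((1/6)*(-6)*(1 + 6*(-6)**2 + 7*(-6)))*29)*(-3) = (((1/6)*(-6)*(1 + 6*36 - 42))*29)*(-3) = (((1/6)*(-6)*(1 + 216 - 42))*29)*(-3) = (((1/6)*(-6)*175)*29)*(-3) = -175*29*(-3) = -5075*(-3) = 15225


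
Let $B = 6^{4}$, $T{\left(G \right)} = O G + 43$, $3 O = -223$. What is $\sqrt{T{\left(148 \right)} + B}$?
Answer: $\frac{i \sqrt{86961}}{3} \approx 98.297 i$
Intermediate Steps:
$O = - \frac{223}{3}$ ($O = \frac{1}{3} \left(-223\right) = - \frac{223}{3} \approx -74.333$)
$T{\left(G \right)} = 43 - \frac{223 G}{3}$ ($T{\left(G \right)} = - \frac{223 G}{3} + 43 = 43 - \frac{223 G}{3}$)
$B = 1296$
$\sqrt{T{\left(148 \right)} + B} = \sqrt{\left(43 - \frac{33004}{3}\right) + 1296} = \sqrt{- \frac{32875}{3} + 1296} = \sqrt{- \frac{28987}{3}} = \frac{i \sqrt{86961}}{3}$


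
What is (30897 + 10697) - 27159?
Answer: 14435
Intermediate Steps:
(30897 + 10697) - 27159 = 41594 - 27159 = 14435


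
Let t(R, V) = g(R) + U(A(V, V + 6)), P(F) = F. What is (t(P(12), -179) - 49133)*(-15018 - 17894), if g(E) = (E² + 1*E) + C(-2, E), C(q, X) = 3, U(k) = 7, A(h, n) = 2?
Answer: 1611601904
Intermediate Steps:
g(E) = 3 + E + E² (g(E) = (E² + 1*E) + 3 = (E² + E) + 3 = (E + E²) + 3 = 3 + E + E²)
t(R, V) = 10 + R + R² (t(R, V) = (3 + R + R²) + 7 = 10 + R + R²)
(t(P(12), -179) - 49133)*(-15018 - 17894) = ((10 + 12 + 12²) - 49133)*(-15018 - 17894) = ((10 + 12 + 144) - 49133)*(-32912) = (166 - 49133)*(-32912) = -48967*(-32912) = 1611601904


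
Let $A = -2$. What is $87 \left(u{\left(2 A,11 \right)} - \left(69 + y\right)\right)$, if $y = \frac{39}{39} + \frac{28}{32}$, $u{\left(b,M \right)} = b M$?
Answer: $- \frac{79953}{8} \approx -9994.1$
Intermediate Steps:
$u{\left(b,M \right)} = M b$
$y = \frac{15}{8}$ ($y = 39 \cdot \frac{1}{39} + 28 \cdot \frac{1}{32} = 1 + \frac{7}{8} = \frac{15}{8} \approx 1.875$)
$87 \left(u{\left(2 A,11 \right)} - \left(69 + y\right)\right) = 87 \left(11 \cdot 2 \left(-2\right) - \frac{567}{8}\right) = 87 \left(11 \left(-4\right) - \frac{567}{8}\right) = 87 \left(-44 - \frac{567}{8}\right) = 87 \left(- \frac{919}{8}\right) = - \frac{79953}{8}$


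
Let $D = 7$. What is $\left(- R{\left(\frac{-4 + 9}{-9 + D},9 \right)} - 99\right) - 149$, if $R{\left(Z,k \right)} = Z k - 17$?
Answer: $- \frac{417}{2} \approx -208.5$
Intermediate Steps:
$R{\left(Z,k \right)} = -17 + Z k$
$\left(- R{\left(\frac{-4 + 9}{-9 + D},9 \right)} - 99\right) - 149 = \left(- (-17 + \frac{-4 + 9}{-9 + 7} \cdot 9) - 99\right) - 149 = \left(- (-17 + \frac{5}{-2} \cdot 9) - 99\right) - 149 = \left(- (-17 + 5 \left(- \frac{1}{2}\right) 9) - 99\right) - 149 = \left(- (-17 - \frac{45}{2}) - 99\right) - 149 = \left(\left(-1\right) \left(- \frac{79}{2}\right) - 99\right) - 149 = \left(\frac{79}{2} - 99\right) - 149 = - \frac{119}{2} - 149 = - \frac{417}{2}$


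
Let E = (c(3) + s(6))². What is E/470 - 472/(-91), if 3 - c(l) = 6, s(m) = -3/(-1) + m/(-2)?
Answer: 222659/42770 ≈ 5.2060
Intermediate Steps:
s(m) = 3 - m/2 (s(m) = -3*(-1) + m*(-½) = 3 - m/2)
c(l) = -3 (c(l) = 3 - 1*6 = 3 - 6 = -3)
E = 9 (E = (-3 + (3 - ½*6))² = (-3 + (3 - 3))² = (-3 + 0)² = (-3)² = 9)
E/470 - 472/(-91) = 9/470 - 472/(-91) = 9*(1/470) - 472*(-1/91) = 9/470 + 472/91 = 222659/42770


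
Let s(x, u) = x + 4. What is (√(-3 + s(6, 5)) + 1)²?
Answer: (1 + √7)² ≈ 13.292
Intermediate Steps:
s(x, u) = 4 + x
(√(-3 + s(6, 5)) + 1)² = (√(-3 + (4 + 6)) + 1)² = (√(-3 + 10) + 1)² = (√7 + 1)² = (1 + √7)²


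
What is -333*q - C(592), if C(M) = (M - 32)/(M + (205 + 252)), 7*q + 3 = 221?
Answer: -76155026/7343 ≈ -10371.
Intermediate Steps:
q = 218/7 (q = -3/7 + (⅐)*221 = -3/7 + 221/7 = 218/7 ≈ 31.143)
C(M) = (-32 + M)/(457 + M) (C(M) = (-32 + M)/(M + 457) = (-32 + M)/(457 + M))
-333*q - C(592) = -333*218/7 - (-32 + 592)/(457 + 592) = -72594/7 - 560/1049 = -76155026/7343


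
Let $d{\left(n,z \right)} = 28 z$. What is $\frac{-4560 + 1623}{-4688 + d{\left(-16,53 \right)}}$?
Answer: $\frac{11}{12} \approx 0.91667$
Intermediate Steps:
$\frac{-4560 + 1623}{-4688 + d{\left(-16,53 \right)}} = \frac{-4560 + 1623}{-4688 + 28 \cdot 53} = - \frac{2937}{-4688 + 1484} = - \frac{2937}{-3204} = \left(-2937\right) \left(- \frac{1}{3204}\right) = \frac{11}{12}$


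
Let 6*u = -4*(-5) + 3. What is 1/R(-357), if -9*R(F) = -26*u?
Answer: 27/299 ≈ 0.090301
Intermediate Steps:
u = 23/6 (u = (-4*(-5) + 3)/6 = (20 + 3)/6 = (⅙)*23 = 23/6 ≈ 3.8333)
R(F) = 299/27 (R(F) = -(-26)*23/(9*6) = -⅑*(-299/3) = 299/27)
1/R(-357) = 1/(299/27) = 27/299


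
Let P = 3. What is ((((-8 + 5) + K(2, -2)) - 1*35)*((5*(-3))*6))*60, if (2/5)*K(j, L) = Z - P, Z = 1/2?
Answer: 238950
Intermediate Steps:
Z = 1/2 (Z = 1*(1/2) = 1/2 ≈ 0.50000)
K(j, L) = -25/4 (K(j, L) = 5*(1/2 - 1*3)/2 = 5*(1/2 - 3)/2 = (5/2)*(-5/2) = -25/4)
((((-8 + 5) + K(2, -2)) - 1*35)*((5*(-3))*6))*60 = ((((-8 + 5) - 25/4) - 1*35)*((5*(-3))*6))*60 = (((-3 - 25/4) - 35)*(-15*6))*60 = ((-37/4 - 35)*(-90))*60 = -177/4*(-90)*60 = (7965/2)*60 = 238950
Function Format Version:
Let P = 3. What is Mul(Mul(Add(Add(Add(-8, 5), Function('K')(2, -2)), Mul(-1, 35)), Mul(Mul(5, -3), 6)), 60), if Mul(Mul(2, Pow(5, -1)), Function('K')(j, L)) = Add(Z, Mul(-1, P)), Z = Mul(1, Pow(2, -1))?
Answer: 238950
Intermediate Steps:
Z = Rational(1, 2) (Z = Mul(1, Rational(1, 2)) = Rational(1, 2) ≈ 0.50000)
Function('K')(j, L) = Rational(-25, 4) (Function('K')(j, L) = Mul(Rational(5, 2), Add(Rational(1, 2), Mul(-1, 3))) = Mul(Rational(5, 2), Add(Rational(1, 2), -3)) = Mul(Rational(5, 2), Rational(-5, 2)) = Rational(-25, 4))
Mul(Mul(Add(Add(Add(-8, 5), Function('K')(2, -2)), Mul(-1, 35)), Mul(Mul(5, -3), 6)), 60) = Mul(Mul(Add(Add(Add(-8, 5), Rational(-25, 4)), Mul(-1, 35)), Mul(Mul(5, -3), 6)), 60) = Mul(Mul(Add(Add(-3, Rational(-25, 4)), -35), Mul(-15, 6)), 60) = Mul(Mul(Add(Rational(-37, 4), -35), -90), 60) = Mul(Mul(Rational(-177, 4), -90), 60) = Mul(Rational(7965, 2), 60) = 238950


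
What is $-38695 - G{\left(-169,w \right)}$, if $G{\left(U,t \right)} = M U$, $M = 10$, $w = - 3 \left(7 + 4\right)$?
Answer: $-37005$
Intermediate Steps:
$w = -33$ ($w = \left(-3\right) 11 = -33$)
$G{\left(U,t \right)} = 10 U$
$-38695 - G{\left(-169,w \right)} = -38695 - 10 \left(-169\right) = -38695 - -1690 = -38695 + 1690 = -37005$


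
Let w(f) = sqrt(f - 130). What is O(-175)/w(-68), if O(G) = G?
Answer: 175*I*sqrt(22)/66 ≈ 12.437*I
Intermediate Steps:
w(f) = sqrt(-130 + f)
O(-175)/w(-68) = -175/sqrt(-130 - 68) = -175*(-I*sqrt(22)/66) = -(-175)*I*sqrt(22)/66 = 175*I*sqrt(22)/66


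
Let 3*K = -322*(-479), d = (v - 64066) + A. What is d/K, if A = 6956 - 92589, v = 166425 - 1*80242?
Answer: -95274/77119 ≈ -1.2354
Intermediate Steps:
v = 86183 (v = 166425 - 80242 = 86183)
A = -85633
d = -63516 (d = (86183 - 64066) - 85633 = 22117 - 85633 = -63516)
K = 154238/3 (K = (-322*(-479))/3 = (⅓)*154238 = 154238/3 ≈ 51413.)
d/K = -63516/154238/3 = -63516*3/154238 = -95274/77119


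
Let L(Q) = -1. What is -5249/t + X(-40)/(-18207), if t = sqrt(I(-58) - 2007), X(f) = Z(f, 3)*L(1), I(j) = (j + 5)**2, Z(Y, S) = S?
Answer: 1/6069 - 5249*sqrt(802)/802 ≈ -185.35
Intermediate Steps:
I(j) = (5 + j)**2
X(f) = -3 (X(f) = 3*(-1) = -3)
t = sqrt(802) (t = sqrt((5 - 58)**2 - 2007) = sqrt((-53)**2 - 2007) = sqrt(2809 - 2007) = sqrt(802) ≈ 28.320)
-5249/t + X(-40)/(-18207) = -5249*sqrt(802)/802 - 3/(-18207) = -5249*sqrt(802)/802 - 3*(-1/18207) = -5249*sqrt(802)/802 + 1/6069 = 1/6069 - 5249*sqrt(802)/802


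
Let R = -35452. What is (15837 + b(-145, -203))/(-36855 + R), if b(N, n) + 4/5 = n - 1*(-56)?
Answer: -78446/361535 ≈ -0.21698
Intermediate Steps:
b(N, n) = 276/5 + n (b(N, n) = -⅘ + (n - 1*(-56)) = -⅘ + (n + 56) = -⅘ + (56 + n) = 276/5 + n)
(15837 + b(-145, -203))/(-36855 + R) = (15837 + (276/5 - 203))/(-36855 - 35452) = (15837 - 739/5)/(-72307) = (78446/5)*(-1/72307) = -78446/361535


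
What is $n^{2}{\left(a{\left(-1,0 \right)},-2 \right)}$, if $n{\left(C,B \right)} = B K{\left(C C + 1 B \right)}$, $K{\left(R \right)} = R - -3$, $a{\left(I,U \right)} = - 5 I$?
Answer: $2704$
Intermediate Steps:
$K{\left(R \right)} = 3 + R$ ($K{\left(R \right)} = R + 3 = 3 + R$)
$n{\left(C,B \right)} = B \left(3 + B + C^{2}\right)$ ($n{\left(C,B \right)} = B \left(3 + \left(C C + 1 B\right)\right) = B \left(3 + \left(C^{2} + B\right)\right) = B \left(3 + \left(B + C^{2}\right)\right) = B \left(3 + B + C^{2}\right)$)
$n^{2}{\left(a{\left(-1,0 \right)},-2 \right)} = \left(- 2 \left(3 - 2 + \left(\left(-5\right) \left(-1\right)\right)^{2}\right)\right)^{2} = \left(- 2 \left(3 - 2 + 5^{2}\right)\right)^{2} = \left(- 2 \left(3 - 2 + 25\right)\right)^{2} = \left(\left(-2\right) 26\right)^{2} = \left(-52\right)^{2} = 2704$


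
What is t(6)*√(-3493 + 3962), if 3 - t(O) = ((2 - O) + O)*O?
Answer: -9*√469 ≈ -194.91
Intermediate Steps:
t(O) = 3 - 2*O (t(O) = 3 - ((2 - O) + O)*O = 3 - 2*O)
t(6)*√(-3493 + 3962) = (3 - 2*6)*√(-3493 + 3962) = (3 - 12)*√469 = -9*√469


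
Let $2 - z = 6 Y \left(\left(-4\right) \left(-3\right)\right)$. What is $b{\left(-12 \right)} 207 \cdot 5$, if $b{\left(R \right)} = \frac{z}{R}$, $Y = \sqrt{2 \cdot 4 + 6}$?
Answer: $- \frac{345}{2} + 6210 \sqrt{14} \approx 23063.0$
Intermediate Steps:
$Y = \sqrt{14}$ ($Y = \sqrt{8 + 6} = \sqrt{14} \approx 3.7417$)
$z = 2 - 72 \sqrt{14}$ ($z = 2 - 6 \sqrt{14} \left(\left(-4\right) \left(-3\right)\right) = 2 - 6 \sqrt{14} \cdot 12 = 2 - 72 \sqrt{14} \approx -267.4$)
$b{\left(R \right)} = \frac{2 - 72 \sqrt{14}}{R}$
$b{\left(-12 \right)} 207 \cdot 5 = \frac{2 \left(1 - 36 \sqrt{14}\right)}{-12} \cdot 207 \cdot 5 = 2 \left(- \frac{1}{12}\right) \left(1 - 36 \sqrt{14}\right) 207 \cdot 5 = \left(- \frac{1}{6} + 6 \sqrt{14}\right) 207 \cdot 5 = \left(- \frac{69}{2} + 1242 \sqrt{14}\right) 5 = - \frac{345}{2} + 6210 \sqrt{14}$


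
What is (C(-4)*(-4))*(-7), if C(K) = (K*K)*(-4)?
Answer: -1792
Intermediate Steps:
C(K) = -4*K² (C(K) = K²*(-4) = -4*K²)
(C(-4)*(-4))*(-7) = (-4*(-4)²*(-4))*(-7) = (-4*16*(-4))*(-7) = -64*(-4)*(-7) = 256*(-7) = -1792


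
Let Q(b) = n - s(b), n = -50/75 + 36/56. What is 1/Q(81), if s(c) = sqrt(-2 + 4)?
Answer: 42/3527 - 1764*sqrt(2)/3527 ≈ -0.69540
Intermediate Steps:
s(c) = sqrt(2)
n = -1/42 (n = -50*1/75 + 36*(1/56) = -2/3 + 9/14 = -1/42 ≈ -0.023810)
Q(b) = -1/42 - sqrt(2)
1/Q(81) = 1/(-1/42 - sqrt(2))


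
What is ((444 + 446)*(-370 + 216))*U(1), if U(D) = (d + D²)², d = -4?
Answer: -1233540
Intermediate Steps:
U(D) = (-4 + D²)²
((444 + 446)*(-370 + 216))*U(1) = ((444 + 446)*(-370 + 216))*(-4 + 1²)² = (890*(-154))*(-4 + 1)² = -137060*(-3)² = -137060*9 = -1233540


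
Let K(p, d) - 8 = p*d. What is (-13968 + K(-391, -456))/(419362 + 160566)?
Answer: 20542/72491 ≈ 0.28337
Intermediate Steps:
K(p, d) = 8 + d*p (K(p, d) = 8 + p*d = 8 + d*p)
(-13968 + K(-391, -456))/(419362 + 160566) = (-13968 + (8 - 456*(-391)))/(419362 + 160566) = (-13968 + (8 + 178296))/579928 = (-13968 + 178304)*(1/579928) = 164336*(1/579928) = 20542/72491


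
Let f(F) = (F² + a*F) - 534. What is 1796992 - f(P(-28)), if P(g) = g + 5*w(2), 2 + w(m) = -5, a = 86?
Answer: 1798975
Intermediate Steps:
w(m) = -7 (w(m) = -2 - 5 = -7)
P(g) = -35 + g (P(g) = g + 5*(-7) = g - 35 = -35 + g)
f(F) = -534 + F² + 86*F (f(F) = (F² + 86*F) - 534 = -534 + F² + 86*F)
1796992 - f(P(-28)) = 1796992 - (-534 + (-35 - 28)² + 86*(-35 - 28)) = 1796992 - (-534 + (-63)² + 86*(-63)) = 1796992 - (-534 + 3969 - 5418) = 1796992 - 1*(-1983) = 1796992 + 1983 = 1798975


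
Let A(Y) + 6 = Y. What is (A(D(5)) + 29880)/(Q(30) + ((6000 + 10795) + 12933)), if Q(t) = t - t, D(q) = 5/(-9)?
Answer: 268861/267552 ≈ 1.0049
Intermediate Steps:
D(q) = -5/9 (D(q) = 5*(-1/9) = -5/9)
Q(t) = 0
A(Y) = -6 + Y
(A(D(5)) + 29880)/(Q(30) + ((6000 + 10795) + 12933)) = ((-6 - 5/9) + 29880)/(0 + ((6000 + 10795) + 12933)) = (-59/9 + 29880)/(0 + (16795 + 12933)) = 268861/(9*(0 + 29728)) = (268861/9)/29728 = (268861/9)*(1/29728) = 268861/267552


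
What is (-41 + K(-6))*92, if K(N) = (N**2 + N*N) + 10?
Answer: 3772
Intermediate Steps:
K(N) = 10 + 2*N**2 (K(N) = (N**2 + N**2) + 10 = 2*N**2 + 10 = 10 + 2*N**2)
(-41 + K(-6))*92 = (-41 + (10 + 2*(-6)**2))*92 = (-41 + (10 + 2*36))*92 = (-41 + (10 + 72))*92 = (-41 + 82)*92 = 41*92 = 3772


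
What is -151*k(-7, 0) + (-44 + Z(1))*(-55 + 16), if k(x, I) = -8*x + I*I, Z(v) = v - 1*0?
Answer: -6779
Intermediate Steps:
Z(v) = v (Z(v) = v + 0 = v)
k(x, I) = I² - 8*x (k(x, I) = -8*x + I² = I² - 8*x)
-151*k(-7, 0) + (-44 + Z(1))*(-55 + 16) = -151*(0² - 8*(-7)) + (-44 + 1)*(-55 + 16) = -151*(0 + 56) - 43*(-39) = -151*56 + 1677 = -8456 + 1677 = -6779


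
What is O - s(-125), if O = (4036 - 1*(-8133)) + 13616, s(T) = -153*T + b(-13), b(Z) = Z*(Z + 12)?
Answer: 6647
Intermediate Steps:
b(Z) = Z*(12 + Z)
s(T) = 13 - 153*T (s(T) = -153*T - 13*(12 - 13) = -153*T - 13*(-1) = -153*T + 13 = 13 - 153*T)
O = 25785 (O = (4036 + 8133) + 13616 = 12169 + 13616 = 25785)
O - s(-125) = 25785 - (13 - 153*(-125)) = 25785 - (13 + 19125) = 25785 - 1*19138 = 25785 - 19138 = 6647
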